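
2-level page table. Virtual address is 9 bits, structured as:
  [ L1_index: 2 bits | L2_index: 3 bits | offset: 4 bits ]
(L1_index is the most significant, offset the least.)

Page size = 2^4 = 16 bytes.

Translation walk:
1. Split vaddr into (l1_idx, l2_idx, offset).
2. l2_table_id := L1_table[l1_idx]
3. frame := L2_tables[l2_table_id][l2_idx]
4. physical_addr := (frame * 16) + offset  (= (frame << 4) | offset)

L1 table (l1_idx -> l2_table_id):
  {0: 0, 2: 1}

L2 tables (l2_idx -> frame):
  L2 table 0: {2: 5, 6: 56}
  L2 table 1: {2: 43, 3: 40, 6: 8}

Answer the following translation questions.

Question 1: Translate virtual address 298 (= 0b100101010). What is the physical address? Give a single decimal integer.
vaddr = 298 = 0b100101010
Split: l1_idx=2, l2_idx=2, offset=10
L1[2] = 1
L2[1][2] = 43
paddr = 43 * 16 + 10 = 698

Answer: 698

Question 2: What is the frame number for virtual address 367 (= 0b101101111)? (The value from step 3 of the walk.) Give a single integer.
Answer: 8

Derivation:
vaddr = 367: l1_idx=2, l2_idx=6
L1[2] = 1; L2[1][6] = 8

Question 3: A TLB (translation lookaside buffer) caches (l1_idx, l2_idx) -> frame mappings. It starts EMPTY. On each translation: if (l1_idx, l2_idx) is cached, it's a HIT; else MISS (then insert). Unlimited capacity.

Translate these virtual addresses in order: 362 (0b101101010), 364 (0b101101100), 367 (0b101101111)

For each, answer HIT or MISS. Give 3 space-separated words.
Answer: MISS HIT HIT

Derivation:
vaddr=362: (2,6) not in TLB -> MISS, insert
vaddr=364: (2,6) in TLB -> HIT
vaddr=367: (2,6) in TLB -> HIT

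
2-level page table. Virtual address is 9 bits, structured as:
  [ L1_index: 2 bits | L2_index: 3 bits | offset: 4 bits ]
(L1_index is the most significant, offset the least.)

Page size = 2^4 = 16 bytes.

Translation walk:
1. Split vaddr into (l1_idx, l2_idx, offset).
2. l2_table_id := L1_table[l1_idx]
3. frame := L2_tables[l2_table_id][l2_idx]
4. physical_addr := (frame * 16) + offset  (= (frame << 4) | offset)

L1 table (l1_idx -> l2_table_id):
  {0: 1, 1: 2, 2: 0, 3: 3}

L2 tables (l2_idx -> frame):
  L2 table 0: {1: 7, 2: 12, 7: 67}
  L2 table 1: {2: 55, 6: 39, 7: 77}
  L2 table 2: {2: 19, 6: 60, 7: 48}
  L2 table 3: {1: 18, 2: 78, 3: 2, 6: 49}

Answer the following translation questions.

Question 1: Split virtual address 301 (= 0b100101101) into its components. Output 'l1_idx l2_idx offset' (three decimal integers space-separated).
vaddr = 301 = 0b100101101
  top 2 bits -> l1_idx = 2
  next 3 bits -> l2_idx = 2
  bottom 4 bits -> offset = 13

Answer: 2 2 13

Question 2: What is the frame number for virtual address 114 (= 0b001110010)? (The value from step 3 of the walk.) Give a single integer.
vaddr = 114: l1_idx=0, l2_idx=7
L1[0] = 1; L2[1][7] = 77

Answer: 77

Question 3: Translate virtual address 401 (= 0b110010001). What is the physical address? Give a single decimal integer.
vaddr = 401 = 0b110010001
Split: l1_idx=3, l2_idx=1, offset=1
L1[3] = 3
L2[3][1] = 18
paddr = 18 * 16 + 1 = 289

Answer: 289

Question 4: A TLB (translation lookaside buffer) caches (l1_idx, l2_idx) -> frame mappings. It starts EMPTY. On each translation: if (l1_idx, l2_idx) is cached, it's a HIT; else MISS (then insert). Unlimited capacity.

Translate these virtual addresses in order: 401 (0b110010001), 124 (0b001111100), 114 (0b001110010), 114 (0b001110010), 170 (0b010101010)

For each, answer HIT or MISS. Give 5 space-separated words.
vaddr=401: (3,1) not in TLB -> MISS, insert
vaddr=124: (0,7) not in TLB -> MISS, insert
vaddr=114: (0,7) in TLB -> HIT
vaddr=114: (0,7) in TLB -> HIT
vaddr=170: (1,2) not in TLB -> MISS, insert

Answer: MISS MISS HIT HIT MISS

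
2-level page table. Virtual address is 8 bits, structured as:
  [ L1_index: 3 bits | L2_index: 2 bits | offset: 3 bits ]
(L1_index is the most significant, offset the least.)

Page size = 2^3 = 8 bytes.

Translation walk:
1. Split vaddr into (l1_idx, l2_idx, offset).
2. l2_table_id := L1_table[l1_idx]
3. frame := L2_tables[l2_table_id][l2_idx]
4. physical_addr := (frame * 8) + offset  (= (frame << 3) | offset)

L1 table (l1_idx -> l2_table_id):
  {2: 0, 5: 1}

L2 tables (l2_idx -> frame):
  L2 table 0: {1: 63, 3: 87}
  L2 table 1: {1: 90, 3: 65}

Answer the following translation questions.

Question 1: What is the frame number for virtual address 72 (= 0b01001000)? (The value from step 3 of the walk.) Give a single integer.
vaddr = 72: l1_idx=2, l2_idx=1
L1[2] = 0; L2[0][1] = 63

Answer: 63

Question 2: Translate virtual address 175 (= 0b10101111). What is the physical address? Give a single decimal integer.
vaddr = 175 = 0b10101111
Split: l1_idx=5, l2_idx=1, offset=7
L1[5] = 1
L2[1][1] = 90
paddr = 90 * 8 + 7 = 727

Answer: 727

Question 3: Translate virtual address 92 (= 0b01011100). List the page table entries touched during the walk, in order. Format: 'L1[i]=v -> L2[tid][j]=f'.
Answer: L1[2]=0 -> L2[0][3]=87

Derivation:
vaddr = 92 = 0b01011100
Split: l1_idx=2, l2_idx=3, offset=4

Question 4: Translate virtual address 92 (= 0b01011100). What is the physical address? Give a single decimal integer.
Answer: 700

Derivation:
vaddr = 92 = 0b01011100
Split: l1_idx=2, l2_idx=3, offset=4
L1[2] = 0
L2[0][3] = 87
paddr = 87 * 8 + 4 = 700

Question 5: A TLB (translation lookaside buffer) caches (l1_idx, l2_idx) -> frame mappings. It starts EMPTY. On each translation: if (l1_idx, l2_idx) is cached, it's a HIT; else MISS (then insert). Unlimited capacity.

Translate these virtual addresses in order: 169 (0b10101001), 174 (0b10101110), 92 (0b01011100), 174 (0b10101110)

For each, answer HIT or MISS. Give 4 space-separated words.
Answer: MISS HIT MISS HIT

Derivation:
vaddr=169: (5,1) not in TLB -> MISS, insert
vaddr=174: (5,1) in TLB -> HIT
vaddr=92: (2,3) not in TLB -> MISS, insert
vaddr=174: (5,1) in TLB -> HIT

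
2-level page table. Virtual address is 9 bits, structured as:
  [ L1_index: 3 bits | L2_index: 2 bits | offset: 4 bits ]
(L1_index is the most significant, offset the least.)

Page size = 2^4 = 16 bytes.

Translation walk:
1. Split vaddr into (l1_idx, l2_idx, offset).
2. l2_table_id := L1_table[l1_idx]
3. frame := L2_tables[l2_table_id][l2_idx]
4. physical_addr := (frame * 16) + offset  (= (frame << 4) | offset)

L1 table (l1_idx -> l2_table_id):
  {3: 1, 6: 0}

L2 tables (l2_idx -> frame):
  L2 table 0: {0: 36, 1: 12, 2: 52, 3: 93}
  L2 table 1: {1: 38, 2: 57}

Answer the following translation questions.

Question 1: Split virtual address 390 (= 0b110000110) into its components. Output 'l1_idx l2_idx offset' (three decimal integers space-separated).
vaddr = 390 = 0b110000110
  top 3 bits -> l1_idx = 6
  next 2 bits -> l2_idx = 0
  bottom 4 bits -> offset = 6

Answer: 6 0 6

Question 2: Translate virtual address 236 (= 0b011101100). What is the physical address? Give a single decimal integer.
Answer: 924

Derivation:
vaddr = 236 = 0b011101100
Split: l1_idx=3, l2_idx=2, offset=12
L1[3] = 1
L2[1][2] = 57
paddr = 57 * 16 + 12 = 924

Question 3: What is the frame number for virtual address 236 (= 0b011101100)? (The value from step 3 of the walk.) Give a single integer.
vaddr = 236: l1_idx=3, l2_idx=2
L1[3] = 1; L2[1][2] = 57

Answer: 57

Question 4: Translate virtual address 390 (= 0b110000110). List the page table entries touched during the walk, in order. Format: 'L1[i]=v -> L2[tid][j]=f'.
Answer: L1[6]=0 -> L2[0][0]=36

Derivation:
vaddr = 390 = 0b110000110
Split: l1_idx=6, l2_idx=0, offset=6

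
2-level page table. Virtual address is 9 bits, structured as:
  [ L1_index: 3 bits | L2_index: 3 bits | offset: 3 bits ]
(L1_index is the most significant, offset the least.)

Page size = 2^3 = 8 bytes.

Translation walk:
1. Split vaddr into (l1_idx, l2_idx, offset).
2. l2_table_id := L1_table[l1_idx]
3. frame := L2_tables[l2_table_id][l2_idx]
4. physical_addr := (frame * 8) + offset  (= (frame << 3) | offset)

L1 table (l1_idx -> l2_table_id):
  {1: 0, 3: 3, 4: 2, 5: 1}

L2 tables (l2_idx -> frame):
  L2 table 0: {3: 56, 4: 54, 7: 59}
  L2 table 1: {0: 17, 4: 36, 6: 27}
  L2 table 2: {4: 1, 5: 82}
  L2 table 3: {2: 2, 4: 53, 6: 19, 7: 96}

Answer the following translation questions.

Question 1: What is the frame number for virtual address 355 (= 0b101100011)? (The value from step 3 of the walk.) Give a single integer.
vaddr = 355: l1_idx=5, l2_idx=4
L1[5] = 1; L2[1][4] = 36

Answer: 36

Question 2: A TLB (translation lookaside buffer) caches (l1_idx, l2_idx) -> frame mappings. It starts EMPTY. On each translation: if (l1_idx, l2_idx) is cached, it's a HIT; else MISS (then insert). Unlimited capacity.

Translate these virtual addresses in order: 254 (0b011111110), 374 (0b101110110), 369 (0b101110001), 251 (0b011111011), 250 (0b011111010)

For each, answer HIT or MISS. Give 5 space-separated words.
vaddr=254: (3,7) not in TLB -> MISS, insert
vaddr=374: (5,6) not in TLB -> MISS, insert
vaddr=369: (5,6) in TLB -> HIT
vaddr=251: (3,7) in TLB -> HIT
vaddr=250: (3,7) in TLB -> HIT

Answer: MISS MISS HIT HIT HIT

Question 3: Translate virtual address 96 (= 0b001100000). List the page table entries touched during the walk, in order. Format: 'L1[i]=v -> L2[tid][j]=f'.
vaddr = 96 = 0b001100000
Split: l1_idx=1, l2_idx=4, offset=0

Answer: L1[1]=0 -> L2[0][4]=54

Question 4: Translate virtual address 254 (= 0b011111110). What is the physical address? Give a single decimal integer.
Answer: 774

Derivation:
vaddr = 254 = 0b011111110
Split: l1_idx=3, l2_idx=7, offset=6
L1[3] = 3
L2[3][7] = 96
paddr = 96 * 8 + 6 = 774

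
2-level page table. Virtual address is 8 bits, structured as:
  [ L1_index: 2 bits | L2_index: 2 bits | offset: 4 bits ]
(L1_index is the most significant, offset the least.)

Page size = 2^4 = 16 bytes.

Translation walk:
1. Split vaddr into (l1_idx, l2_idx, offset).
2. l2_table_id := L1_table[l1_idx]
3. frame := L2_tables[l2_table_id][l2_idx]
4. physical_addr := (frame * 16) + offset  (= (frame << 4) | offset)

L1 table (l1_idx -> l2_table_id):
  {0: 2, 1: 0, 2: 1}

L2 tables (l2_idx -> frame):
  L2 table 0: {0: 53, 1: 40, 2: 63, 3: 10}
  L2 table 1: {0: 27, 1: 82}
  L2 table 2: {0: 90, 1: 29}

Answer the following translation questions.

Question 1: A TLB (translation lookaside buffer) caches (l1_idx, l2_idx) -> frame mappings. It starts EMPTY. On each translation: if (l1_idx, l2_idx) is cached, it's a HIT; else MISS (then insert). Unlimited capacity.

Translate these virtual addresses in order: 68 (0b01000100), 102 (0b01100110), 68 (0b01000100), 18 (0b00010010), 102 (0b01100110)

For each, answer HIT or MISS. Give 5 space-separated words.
Answer: MISS MISS HIT MISS HIT

Derivation:
vaddr=68: (1,0) not in TLB -> MISS, insert
vaddr=102: (1,2) not in TLB -> MISS, insert
vaddr=68: (1,0) in TLB -> HIT
vaddr=18: (0,1) not in TLB -> MISS, insert
vaddr=102: (1,2) in TLB -> HIT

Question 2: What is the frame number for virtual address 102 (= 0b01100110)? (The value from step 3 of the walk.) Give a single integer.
vaddr = 102: l1_idx=1, l2_idx=2
L1[1] = 0; L2[0][2] = 63

Answer: 63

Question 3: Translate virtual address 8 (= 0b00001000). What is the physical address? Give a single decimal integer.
vaddr = 8 = 0b00001000
Split: l1_idx=0, l2_idx=0, offset=8
L1[0] = 2
L2[2][0] = 90
paddr = 90 * 16 + 8 = 1448

Answer: 1448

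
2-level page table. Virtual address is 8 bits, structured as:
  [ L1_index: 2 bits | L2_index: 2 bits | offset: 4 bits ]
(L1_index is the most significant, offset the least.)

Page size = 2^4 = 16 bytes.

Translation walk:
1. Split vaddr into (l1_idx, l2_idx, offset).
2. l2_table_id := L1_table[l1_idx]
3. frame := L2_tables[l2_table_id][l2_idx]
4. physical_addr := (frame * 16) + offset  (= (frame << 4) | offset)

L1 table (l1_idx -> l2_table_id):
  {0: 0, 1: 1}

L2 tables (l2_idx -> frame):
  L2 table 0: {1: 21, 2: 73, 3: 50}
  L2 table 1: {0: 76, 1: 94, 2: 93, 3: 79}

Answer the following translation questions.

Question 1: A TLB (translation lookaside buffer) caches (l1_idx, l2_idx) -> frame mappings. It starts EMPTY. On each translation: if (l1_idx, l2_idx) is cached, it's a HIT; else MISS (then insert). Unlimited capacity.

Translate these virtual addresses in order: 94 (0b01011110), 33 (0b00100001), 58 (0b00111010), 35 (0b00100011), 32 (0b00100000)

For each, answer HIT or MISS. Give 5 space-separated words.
Answer: MISS MISS MISS HIT HIT

Derivation:
vaddr=94: (1,1) not in TLB -> MISS, insert
vaddr=33: (0,2) not in TLB -> MISS, insert
vaddr=58: (0,3) not in TLB -> MISS, insert
vaddr=35: (0,2) in TLB -> HIT
vaddr=32: (0,2) in TLB -> HIT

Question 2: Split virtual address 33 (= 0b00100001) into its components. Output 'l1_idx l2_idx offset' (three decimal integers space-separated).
Answer: 0 2 1

Derivation:
vaddr = 33 = 0b00100001
  top 2 bits -> l1_idx = 0
  next 2 bits -> l2_idx = 2
  bottom 4 bits -> offset = 1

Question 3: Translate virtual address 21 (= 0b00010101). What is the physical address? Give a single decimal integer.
vaddr = 21 = 0b00010101
Split: l1_idx=0, l2_idx=1, offset=5
L1[0] = 0
L2[0][1] = 21
paddr = 21 * 16 + 5 = 341

Answer: 341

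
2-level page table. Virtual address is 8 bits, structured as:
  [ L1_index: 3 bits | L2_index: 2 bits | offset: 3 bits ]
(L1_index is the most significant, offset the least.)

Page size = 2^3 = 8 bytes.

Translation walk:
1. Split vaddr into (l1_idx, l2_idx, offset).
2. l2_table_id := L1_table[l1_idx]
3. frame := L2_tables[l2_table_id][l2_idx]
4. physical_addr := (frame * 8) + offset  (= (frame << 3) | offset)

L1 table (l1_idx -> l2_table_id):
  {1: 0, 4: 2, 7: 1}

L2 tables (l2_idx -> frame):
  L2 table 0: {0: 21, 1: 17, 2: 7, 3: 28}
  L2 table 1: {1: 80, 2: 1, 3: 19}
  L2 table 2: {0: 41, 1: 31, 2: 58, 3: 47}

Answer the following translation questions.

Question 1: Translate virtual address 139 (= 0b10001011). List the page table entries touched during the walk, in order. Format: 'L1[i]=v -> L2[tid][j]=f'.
vaddr = 139 = 0b10001011
Split: l1_idx=4, l2_idx=1, offset=3

Answer: L1[4]=2 -> L2[2][1]=31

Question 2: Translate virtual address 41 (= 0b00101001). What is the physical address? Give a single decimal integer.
vaddr = 41 = 0b00101001
Split: l1_idx=1, l2_idx=1, offset=1
L1[1] = 0
L2[0][1] = 17
paddr = 17 * 8 + 1 = 137

Answer: 137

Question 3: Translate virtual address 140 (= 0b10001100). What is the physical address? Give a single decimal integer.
Answer: 252

Derivation:
vaddr = 140 = 0b10001100
Split: l1_idx=4, l2_idx=1, offset=4
L1[4] = 2
L2[2][1] = 31
paddr = 31 * 8 + 4 = 252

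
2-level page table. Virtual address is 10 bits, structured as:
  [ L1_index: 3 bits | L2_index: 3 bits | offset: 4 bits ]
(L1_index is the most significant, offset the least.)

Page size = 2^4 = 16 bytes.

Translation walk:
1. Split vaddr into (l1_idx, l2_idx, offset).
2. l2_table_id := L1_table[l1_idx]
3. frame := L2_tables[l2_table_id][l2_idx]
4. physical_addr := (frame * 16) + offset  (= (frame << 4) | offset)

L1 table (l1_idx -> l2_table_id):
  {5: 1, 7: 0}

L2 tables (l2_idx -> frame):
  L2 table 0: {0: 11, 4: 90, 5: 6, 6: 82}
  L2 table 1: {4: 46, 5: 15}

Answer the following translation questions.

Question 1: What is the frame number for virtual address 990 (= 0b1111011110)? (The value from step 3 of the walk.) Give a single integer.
vaddr = 990: l1_idx=7, l2_idx=5
L1[7] = 0; L2[0][5] = 6

Answer: 6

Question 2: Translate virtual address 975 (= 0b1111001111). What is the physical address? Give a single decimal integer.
Answer: 1455

Derivation:
vaddr = 975 = 0b1111001111
Split: l1_idx=7, l2_idx=4, offset=15
L1[7] = 0
L2[0][4] = 90
paddr = 90 * 16 + 15 = 1455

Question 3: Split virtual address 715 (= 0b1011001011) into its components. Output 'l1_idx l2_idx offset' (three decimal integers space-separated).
vaddr = 715 = 0b1011001011
  top 3 bits -> l1_idx = 5
  next 3 bits -> l2_idx = 4
  bottom 4 bits -> offset = 11

Answer: 5 4 11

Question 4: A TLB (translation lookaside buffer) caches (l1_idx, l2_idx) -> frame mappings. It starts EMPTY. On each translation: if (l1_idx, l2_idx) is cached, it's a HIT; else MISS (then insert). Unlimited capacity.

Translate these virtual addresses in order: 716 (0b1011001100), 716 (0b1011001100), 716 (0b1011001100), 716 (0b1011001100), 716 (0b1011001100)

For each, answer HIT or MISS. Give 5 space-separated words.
Answer: MISS HIT HIT HIT HIT

Derivation:
vaddr=716: (5,4) not in TLB -> MISS, insert
vaddr=716: (5,4) in TLB -> HIT
vaddr=716: (5,4) in TLB -> HIT
vaddr=716: (5,4) in TLB -> HIT
vaddr=716: (5,4) in TLB -> HIT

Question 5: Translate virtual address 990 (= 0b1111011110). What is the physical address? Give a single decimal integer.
Answer: 110

Derivation:
vaddr = 990 = 0b1111011110
Split: l1_idx=7, l2_idx=5, offset=14
L1[7] = 0
L2[0][5] = 6
paddr = 6 * 16 + 14 = 110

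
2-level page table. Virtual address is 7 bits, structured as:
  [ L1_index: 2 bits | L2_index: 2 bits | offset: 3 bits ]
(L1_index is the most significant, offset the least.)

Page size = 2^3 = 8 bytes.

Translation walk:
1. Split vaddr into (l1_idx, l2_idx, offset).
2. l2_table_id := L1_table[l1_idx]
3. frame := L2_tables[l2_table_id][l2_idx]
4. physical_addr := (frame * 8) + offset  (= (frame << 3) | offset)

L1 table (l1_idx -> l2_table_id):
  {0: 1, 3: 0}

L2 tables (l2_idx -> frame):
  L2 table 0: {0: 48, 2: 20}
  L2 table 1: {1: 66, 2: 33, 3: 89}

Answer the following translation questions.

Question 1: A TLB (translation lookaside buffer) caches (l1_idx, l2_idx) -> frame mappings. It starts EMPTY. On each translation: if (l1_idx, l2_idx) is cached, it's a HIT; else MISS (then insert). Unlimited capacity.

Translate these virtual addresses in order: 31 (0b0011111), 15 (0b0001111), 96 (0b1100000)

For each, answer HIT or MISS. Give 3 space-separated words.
Answer: MISS MISS MISS

Derivation:
vaddr=31: (0,3) not in TLB -> MISS, insert
vaddr=15: (0,1) not in TLB -> MISS, insert
vaddr=96: (3,0) not in TLB -> MISS, insert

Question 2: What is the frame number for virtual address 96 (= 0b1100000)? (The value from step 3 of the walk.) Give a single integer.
vaddr = 96: l1_idx=3, l2_idx=0
L1[3] = 0; L2[0][0] = 48

Answer: 48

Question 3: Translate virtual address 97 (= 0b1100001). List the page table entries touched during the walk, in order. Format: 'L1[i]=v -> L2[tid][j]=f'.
vaddr = 97 = 0b1100001
Split: l1_idx=3, l2_idx=0, offset=1

Answer: L1[3]=0 -> L2[0][0]=48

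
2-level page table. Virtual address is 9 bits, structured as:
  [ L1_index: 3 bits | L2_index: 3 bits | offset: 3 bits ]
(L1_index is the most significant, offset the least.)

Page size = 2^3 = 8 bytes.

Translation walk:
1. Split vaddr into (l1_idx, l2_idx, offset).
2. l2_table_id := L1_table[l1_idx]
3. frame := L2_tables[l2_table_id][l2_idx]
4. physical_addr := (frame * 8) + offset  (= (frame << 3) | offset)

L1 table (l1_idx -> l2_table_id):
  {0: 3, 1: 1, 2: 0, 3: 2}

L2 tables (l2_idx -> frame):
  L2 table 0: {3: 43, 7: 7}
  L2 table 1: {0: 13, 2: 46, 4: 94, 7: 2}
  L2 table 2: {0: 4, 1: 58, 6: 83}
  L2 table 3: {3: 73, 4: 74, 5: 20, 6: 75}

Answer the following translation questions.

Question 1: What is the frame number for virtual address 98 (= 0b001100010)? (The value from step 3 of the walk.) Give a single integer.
vaddr = 98: l1_idx=1, l2_idx=4
L1[1] = 1; L2[1][4] = 94

Answer: 94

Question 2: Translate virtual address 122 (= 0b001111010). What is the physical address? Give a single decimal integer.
Answer: 18

Derivation:
vaddr = 122 = 0b001111010
Split: l1_idx=1, l2_idx=7, offset=2
L1[1] = 1
L2[1][7] = 2
paddr = 2 * 8 + 2 = 18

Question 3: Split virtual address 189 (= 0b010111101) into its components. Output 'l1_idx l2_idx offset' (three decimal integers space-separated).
Answer: 2 7 5

Derivation:
vaddr = 189 = 0b010111101
  top 3 bits -> l1_idx = 2
  next 3 bits -> l2_idx = 7
  bottom 3 bits -> offset = 5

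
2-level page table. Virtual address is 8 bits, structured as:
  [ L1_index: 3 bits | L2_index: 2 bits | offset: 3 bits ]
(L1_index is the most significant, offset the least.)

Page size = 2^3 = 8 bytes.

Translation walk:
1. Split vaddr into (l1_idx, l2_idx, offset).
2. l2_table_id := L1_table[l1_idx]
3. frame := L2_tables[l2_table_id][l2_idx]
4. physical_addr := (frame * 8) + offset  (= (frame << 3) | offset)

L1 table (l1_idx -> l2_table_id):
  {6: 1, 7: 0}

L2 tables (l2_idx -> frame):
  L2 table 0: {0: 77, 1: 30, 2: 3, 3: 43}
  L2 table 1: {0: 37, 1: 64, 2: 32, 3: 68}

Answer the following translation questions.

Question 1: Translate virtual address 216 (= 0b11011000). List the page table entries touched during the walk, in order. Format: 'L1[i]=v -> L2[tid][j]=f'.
Answer: L1[6]=1 -> L2[1][3]=68

Derivation:
vaddr = 216 = 0b11011000
Split: l1_idx=6, l2_idx=3, offset=0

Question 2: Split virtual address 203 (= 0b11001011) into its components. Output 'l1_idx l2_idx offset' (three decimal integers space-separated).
Answer: 6 1 3

Derivation:
vaddr = 203 = 0b11001011
  top 3 bits -> l1_idx = 6
  next 2 bits -> l2_idx = 1
  bottom 3 bits -> offset = 3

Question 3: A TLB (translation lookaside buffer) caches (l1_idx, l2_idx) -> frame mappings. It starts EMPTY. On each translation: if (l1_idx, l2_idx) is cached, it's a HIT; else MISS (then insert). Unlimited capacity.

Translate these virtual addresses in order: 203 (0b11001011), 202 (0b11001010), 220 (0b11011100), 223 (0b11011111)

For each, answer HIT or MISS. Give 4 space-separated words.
vaddr=203: (6,1) not in TLB -> MISS, insert
vaddr=202: (6,1) in TLB -> HIT
vaddr=220: (6,3) not in TLB -> MISS, insert
vaddr=223: (6,3) in TLB -> HIT

Answer: MISS HIT MISS HIT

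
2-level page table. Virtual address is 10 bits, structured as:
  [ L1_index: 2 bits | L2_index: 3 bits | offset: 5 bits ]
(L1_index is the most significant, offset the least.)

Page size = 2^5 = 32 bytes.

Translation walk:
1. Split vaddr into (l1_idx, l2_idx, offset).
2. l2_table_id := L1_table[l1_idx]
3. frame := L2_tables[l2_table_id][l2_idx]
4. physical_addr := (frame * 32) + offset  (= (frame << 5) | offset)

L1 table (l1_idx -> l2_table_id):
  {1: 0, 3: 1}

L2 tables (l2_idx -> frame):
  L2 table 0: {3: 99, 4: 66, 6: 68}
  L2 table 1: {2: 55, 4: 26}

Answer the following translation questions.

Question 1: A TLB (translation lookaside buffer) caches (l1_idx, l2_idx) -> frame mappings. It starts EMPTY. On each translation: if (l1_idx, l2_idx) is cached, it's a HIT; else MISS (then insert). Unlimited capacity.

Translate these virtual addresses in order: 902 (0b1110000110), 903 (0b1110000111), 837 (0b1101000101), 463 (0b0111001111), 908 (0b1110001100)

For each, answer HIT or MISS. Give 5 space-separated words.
Answer: MISS HIT MISS MISS HIT

Derivation:
vaddr=902: (3,4) not in TLB -> MISS, insert
vaddr=903: (3,4) in TLB -> HIT
vaddr=837: (3,2) not in TLB -> MISS, insert
vaddr=463: (1,6) not in TLB -> MISS, insert
vaddr=908: (3,4) in TLB -> HIT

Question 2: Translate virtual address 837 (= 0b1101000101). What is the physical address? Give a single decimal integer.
Answer: 1765

Derivation:
vaddr = 837 = 0b1101000101
Split: l1_idx=3, l2_idx=2, offset=5
L1[3] = 1
L2[1][2] = 55
paddr = 55 * 32 + 5 = 1765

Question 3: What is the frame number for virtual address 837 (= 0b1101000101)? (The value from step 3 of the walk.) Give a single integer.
Answer: 55

Derivation:
vaddr = 837: l1_idx=3, l2_idx=2
L1[3] = 1; L2[1][2] = 55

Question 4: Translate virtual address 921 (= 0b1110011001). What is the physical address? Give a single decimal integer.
Answer: 857

Derivation:
vaddr = 921 = 0b1110011001
Split: l1_idx=3, l2_idx=4, offset=25
L1[3] = 1
L2[1][4] = 26
paddr = 26 * 32 + 25 = 857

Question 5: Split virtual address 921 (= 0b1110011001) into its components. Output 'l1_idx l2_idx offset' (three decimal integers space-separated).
vaddr = 921 = 0b1110011001
  top 2 bits -> l1_idx = 3
  next 3 bits -> l2_idx = 4
  bottom 5 bits -> offset = 25

Answer: 3 4 25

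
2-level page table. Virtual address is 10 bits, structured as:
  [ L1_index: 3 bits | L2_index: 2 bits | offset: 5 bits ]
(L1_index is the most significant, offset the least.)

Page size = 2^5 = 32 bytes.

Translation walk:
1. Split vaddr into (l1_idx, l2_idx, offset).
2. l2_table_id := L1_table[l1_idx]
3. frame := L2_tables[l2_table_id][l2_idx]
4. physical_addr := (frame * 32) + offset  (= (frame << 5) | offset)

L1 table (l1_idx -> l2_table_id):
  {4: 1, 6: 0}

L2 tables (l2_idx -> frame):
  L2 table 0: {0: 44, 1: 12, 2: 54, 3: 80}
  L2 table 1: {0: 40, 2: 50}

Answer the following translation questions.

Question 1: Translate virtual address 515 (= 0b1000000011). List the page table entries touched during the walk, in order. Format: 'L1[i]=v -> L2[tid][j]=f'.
vaddr = 515 = 0b1000000011
Split: l1_idx=4, l2_idx=0, offset=3

Answer: L1[4]=1 -> L2[1][0]=40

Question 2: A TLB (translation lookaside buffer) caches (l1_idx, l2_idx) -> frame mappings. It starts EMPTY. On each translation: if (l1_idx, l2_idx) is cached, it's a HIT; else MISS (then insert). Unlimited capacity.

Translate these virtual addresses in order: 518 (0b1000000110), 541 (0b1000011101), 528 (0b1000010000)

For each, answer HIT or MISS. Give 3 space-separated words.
vaddr=518: (4,0) not in TLB -> MISS, insert
vaddr=541: (4,0) in TLB -> HIT
vaddr=528: (4,0) in TLB -> HIT

Answer: MISS HIT HIT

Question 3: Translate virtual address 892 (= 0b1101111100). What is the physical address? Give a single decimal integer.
Answer: 2588

Derivation:
vaddr = 892 = 0b1101111100
Split: l1_idx=6, l2_idx=3, offset=28
L1[6] = 0
L2[0][3] = 80
paddr = 80 * 32 + 28 = 2588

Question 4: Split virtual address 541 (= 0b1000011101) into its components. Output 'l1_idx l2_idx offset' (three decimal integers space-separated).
vaddr = 541 = 0b1000011101
  top 3 bits -> l1_idx = 4
  next 2 bits -> l2_idx = 0
  bottom 5 bits -> offset = 29

Answer: 4 0 29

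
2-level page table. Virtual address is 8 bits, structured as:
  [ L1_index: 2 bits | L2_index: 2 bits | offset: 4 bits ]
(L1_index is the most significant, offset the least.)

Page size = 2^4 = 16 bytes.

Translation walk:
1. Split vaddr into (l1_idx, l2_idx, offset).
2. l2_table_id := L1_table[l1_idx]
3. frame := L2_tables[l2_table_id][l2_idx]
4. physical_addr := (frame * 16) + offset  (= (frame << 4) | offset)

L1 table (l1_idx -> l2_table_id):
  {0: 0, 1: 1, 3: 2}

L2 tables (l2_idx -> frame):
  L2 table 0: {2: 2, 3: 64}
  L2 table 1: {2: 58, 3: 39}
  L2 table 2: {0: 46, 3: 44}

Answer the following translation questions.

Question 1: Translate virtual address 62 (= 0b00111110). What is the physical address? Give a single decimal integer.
Answer: 1038

Derivation:
vaddr = 62 = 0b00111110
Split: l1_idx=0, l2_idx=3, offset=14
L1[0] = 0
L2[0][3] = 64
paddr = 64 * 16 + 14 = 1038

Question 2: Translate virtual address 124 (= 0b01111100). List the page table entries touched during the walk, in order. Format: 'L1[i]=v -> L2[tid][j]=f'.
Answer: L1[1]=1 -> L2[1][3]=39

Derivation:
vaddr = 124 = 0b01111100
Split: l1_idx=1, l2_idx=3, offset=12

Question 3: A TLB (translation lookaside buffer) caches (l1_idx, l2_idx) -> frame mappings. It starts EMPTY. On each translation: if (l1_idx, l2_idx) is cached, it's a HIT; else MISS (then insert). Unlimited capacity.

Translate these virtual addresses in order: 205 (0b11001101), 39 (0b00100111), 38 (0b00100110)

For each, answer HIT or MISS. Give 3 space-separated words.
vaddr=205: (3,0) not in TLB -> MISS, insert
vaddr=39: (0,2) not in TLB -> MISS, insert
vaddr=38: (0,2) in TLB -> HIT

Answer: MISS MISS HIT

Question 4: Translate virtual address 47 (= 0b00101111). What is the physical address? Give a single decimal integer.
Answer: 47

Derivation:
vaddr = 47 = 0b00101111
Split: l1_idx=0, l2_idx=2, offset=15
L1[0] = 0
L2[0][2] = 2
paddr = 2 * 16 + 15 = 47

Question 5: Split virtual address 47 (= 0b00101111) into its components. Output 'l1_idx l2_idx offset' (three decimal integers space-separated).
Answer: 0 2 15

Derivation:
vaddr = 47 = 0b00101111
  top 2 bits -> l1_idx = 0
  next 2 bits -> l2_idx = 2
  bottom 4 bits -> offset = 15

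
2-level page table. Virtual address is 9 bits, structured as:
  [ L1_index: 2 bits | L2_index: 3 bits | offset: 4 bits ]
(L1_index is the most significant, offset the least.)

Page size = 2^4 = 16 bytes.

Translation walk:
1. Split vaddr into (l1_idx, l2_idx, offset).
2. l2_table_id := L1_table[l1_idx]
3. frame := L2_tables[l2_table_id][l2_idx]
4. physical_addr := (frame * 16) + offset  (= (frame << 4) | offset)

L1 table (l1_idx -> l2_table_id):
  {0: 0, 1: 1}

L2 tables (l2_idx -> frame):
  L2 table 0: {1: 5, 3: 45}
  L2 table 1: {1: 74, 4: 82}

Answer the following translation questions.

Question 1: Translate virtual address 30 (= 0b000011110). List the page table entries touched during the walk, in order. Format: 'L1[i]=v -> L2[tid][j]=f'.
vaddr = 30 = 0b000011110
Split: l1_idx=0, l2_idx=1, offset=14

Answer: L1[0]=0 -> L2[0][1]=5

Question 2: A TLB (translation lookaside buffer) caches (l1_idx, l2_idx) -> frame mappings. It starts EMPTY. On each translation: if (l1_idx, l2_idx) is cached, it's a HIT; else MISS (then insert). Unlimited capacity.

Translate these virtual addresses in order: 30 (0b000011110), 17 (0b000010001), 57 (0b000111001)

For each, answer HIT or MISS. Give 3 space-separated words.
vaddr=30: (0,1) not in TLB -> MISS, insert
vaddr=17: (0,1) in TLB -> HIT
vaddr=57: (0,3) not in TLB -> MISS, insert

Answer: MISS HIT MISS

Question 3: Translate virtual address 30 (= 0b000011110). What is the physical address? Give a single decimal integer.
vaddr = 30 = 0b000011110
Split: l1_idx=0, l2_idx=1, offset=14
L1[0] = 0
L2[0][1] = 5
paddr = 5 * 16 + 14 = 94

Answer: 94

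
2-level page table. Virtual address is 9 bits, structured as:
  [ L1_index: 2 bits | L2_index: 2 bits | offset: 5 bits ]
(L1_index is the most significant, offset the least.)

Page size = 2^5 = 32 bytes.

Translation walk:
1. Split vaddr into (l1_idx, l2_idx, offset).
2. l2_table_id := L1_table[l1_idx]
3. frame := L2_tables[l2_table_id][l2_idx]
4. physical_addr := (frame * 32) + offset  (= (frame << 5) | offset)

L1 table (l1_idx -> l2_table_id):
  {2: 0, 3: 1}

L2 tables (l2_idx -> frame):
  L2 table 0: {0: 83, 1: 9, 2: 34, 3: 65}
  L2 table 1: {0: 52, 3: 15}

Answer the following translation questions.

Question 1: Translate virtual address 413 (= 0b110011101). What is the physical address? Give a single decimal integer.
vaddr = 413 = 0b110011101
Split: l1_idx=3, l2_idx=0, offset=29
L1[3] = 1
L2[1][0] = 52
paddr = 52 * 32 + 29 = 1693

Answer: 1693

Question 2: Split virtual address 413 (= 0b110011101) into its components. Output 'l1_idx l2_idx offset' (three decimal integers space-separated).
vaddr = 413 = 0b110011101
  top 2 bits -> l1_idx = 3
  next 2 bits -> l2_idx = 0
  bottom 5 bits -> offset = 29

Answer: 3 0 29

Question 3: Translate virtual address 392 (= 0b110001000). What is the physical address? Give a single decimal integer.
vaddr = 392 = 0b110001000
Split: l1_idx=3, l2_idx=0, offset=8
L1[3] = 1
L2[1][0] = 52
paddr = 52 * 32 + 8 = 1672

Answer: 1672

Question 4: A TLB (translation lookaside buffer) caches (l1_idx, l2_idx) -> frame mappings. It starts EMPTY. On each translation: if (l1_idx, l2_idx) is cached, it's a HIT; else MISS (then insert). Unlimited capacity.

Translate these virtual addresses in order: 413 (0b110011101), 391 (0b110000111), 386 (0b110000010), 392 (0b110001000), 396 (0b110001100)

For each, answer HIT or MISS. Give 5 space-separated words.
vaddr=413: (3,0) not in TLB -> MISS, insert
vaddr=391: (3,0) in TLB -> HIT
vaddr=386: (3,0) in TLB -> HIT
vaddr=392: (3,0) in TLB -> HIT
vaddr=396: (3,0) in TLB -> HIT

Answer: MISS HIT HIT HIT HIT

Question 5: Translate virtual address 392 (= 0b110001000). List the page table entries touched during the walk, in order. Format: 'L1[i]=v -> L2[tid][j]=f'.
Answer: L1[3]=1 -> L2[1][0]=52

Derivation:
vaddr = 392 = 0b110001000
Split: l1_idx=3, l2_idx=0, offset=8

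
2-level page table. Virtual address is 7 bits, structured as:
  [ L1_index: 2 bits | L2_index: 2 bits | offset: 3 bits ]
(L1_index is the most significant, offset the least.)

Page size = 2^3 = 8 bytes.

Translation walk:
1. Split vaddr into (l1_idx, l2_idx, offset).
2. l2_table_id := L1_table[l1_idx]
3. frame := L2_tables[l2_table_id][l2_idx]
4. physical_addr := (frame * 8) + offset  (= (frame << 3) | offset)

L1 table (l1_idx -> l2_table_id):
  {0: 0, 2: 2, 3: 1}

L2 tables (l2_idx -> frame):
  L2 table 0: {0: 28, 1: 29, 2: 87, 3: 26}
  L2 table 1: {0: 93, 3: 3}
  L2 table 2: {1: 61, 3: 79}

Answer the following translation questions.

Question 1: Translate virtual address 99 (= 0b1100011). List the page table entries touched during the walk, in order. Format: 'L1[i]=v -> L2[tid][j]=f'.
vaddr = 99 = 0b1100011
Split: l1_idx=3, l2_idx=0, offset=3

Answer: L1[3]=1 -> L2[1][0]=93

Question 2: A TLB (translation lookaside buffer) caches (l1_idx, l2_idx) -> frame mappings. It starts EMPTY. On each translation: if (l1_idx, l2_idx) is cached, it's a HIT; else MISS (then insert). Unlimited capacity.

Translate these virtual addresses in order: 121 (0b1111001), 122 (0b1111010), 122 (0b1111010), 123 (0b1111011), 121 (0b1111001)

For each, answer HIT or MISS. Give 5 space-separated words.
Answer: MISS HIT HIT HIT HIT

Derivation:
vaddr=121: (3,3) not in TLB -> MISS, insert
vaddr=122: (3,3) in TLB -> HIT
vaddr=122: (3,3) in TLB -> HIT
vaddr=123: (3,3) in TLB -> HIT
vaddr=121: (3,3) in TLB -> HIT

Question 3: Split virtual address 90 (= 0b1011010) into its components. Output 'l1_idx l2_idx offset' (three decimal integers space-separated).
Answer: 2 3 2

Derivation:
vaddr = 90 = 0b1011010
  top 2 bits -> l1_idx = 2
  next 2 bits -> l2_idx = 3
  bottom 3 bits -> offset = 2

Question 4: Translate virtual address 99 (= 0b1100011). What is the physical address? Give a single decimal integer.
Answer: 747

Derivation:
vaddr = 99 = 0b1100011
Split: l1_idx=3, l2_idx=0, offset=3
L1[3] = 1
L2[1][0] = 93
paddr = 93 * 8 + 3 = 747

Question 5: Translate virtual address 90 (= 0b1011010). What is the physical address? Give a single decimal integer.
Answer: 634

Derivation:
vaddr = 90 = 0b1011010
Split: l1_idx=2, l2_idx=3, offset=2
L1[2] = 2
L2[2][3] = 79
paddr = 79 * 8 + 2 = 634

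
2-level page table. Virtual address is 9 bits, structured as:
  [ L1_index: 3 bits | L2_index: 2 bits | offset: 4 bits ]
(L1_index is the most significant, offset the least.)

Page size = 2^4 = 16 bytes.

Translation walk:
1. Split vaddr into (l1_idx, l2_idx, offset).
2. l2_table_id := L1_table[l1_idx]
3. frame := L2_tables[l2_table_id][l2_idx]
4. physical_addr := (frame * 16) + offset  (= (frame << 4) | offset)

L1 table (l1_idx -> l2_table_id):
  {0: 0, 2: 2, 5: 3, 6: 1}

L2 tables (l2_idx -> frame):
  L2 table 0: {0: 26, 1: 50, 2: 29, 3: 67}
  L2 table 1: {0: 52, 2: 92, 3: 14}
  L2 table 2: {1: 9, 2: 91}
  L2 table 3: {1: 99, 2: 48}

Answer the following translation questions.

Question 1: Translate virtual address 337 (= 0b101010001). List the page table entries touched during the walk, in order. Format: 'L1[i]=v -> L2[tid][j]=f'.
Answer: L1[5]=3 -> L2[3][1]=99

Derivation:
vaddr = 337 = 0b101010001
Split: l1_idx=5, l2_idx=1, offset=1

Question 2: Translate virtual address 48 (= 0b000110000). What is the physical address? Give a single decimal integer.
vaddr = 48 = 0b000110000
Split: l1_idx=0, l2_idx=3, offset=0
L1[0] = 0
L2[0][3] = 67
paddr = 67 * 16 + 0 = 1072

Answer: 1072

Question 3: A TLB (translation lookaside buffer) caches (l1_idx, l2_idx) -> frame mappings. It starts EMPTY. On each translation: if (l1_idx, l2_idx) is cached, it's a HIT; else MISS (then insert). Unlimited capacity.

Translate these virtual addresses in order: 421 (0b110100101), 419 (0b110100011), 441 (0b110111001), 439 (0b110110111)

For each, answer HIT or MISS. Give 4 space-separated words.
vaddr=421: (6,2) not in TLB -> MISS, insert
vaddr=419: (6,2) in TLB -> HIT
vaddr=441: (6,3) not in TLB -> MISS, insert
vaddr=439: (6,3) in TLB -> HIT

Answer: MISS HIT MISS HIT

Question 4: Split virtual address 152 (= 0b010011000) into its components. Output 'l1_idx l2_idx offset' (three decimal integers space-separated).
vaddr = 152 = 0b010011000
  top 3 bits -> l1_idx = 2
  next 2 bits -> l2_idx = 1
  bottom 4 bits -> offset = 8

Answer: 2 1 8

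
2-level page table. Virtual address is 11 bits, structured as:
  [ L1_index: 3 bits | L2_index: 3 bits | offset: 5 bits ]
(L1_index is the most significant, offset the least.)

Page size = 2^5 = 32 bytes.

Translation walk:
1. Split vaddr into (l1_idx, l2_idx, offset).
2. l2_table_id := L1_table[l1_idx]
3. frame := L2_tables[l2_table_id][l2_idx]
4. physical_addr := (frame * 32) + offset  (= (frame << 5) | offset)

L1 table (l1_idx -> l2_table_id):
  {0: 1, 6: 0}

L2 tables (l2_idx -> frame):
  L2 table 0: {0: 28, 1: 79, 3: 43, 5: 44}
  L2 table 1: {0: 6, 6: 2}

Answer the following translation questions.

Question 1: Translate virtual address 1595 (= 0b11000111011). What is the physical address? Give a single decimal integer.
vaddr = 1595 = 0b11000111011
Split: l1_idx=6, l2_idx=1, offset=27
L1[6] = 0
L2[0][1] = 79
paddr = 79 * 32 + 27 = 2555

Answer: 2555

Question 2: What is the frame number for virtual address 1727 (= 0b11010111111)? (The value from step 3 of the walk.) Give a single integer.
Answer: 44

Derivation:
vaddr = 1727: l1_idx=6, l2_idx=5
L1[6] = 0; L2[0][5] = 44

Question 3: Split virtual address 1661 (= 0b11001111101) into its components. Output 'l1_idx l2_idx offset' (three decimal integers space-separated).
vaddr = 1661 = 0b11001111101
  top 3 bits -> l1_idx = 6
  next 3 bits -> l2_idx = 3
  bottom 5 bits -> offset = 29

Answer: 6 3 29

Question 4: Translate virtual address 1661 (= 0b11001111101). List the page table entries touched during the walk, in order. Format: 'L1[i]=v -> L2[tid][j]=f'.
Answer: L1[6]=0 -> L2[0][3]=43

Derivation:
vaddr = 1661 = 0b11001111101
Split: l1_idx=6, l2_idx=3, offset=29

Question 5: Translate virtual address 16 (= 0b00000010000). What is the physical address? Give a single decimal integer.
Answer: 208

Derivation:
vaddr = 16 = 0b00000010000
Split: l1_idx=0, l2_idx=0, offset=16
L1[0] = 1
L2[1][0] = 6
paddr = 6 * 32 + 16 = 208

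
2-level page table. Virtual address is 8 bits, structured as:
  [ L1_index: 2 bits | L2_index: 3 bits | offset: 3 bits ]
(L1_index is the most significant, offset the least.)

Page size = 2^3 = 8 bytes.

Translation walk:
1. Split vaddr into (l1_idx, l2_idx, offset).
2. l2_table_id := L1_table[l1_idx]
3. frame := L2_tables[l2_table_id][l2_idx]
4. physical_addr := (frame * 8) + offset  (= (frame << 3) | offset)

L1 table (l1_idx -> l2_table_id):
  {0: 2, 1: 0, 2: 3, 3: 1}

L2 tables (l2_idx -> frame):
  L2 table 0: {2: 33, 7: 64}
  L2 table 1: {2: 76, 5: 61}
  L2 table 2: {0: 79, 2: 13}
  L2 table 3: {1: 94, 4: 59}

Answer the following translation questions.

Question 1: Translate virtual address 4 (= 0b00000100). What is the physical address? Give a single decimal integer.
Answer: 636

Derivation:
vaddr = 4 = 0b00000100
Split: l1_idx=0, l2_idx=0, offset=4
L1[0] = 2
L2[2][0] = 79
paddr = 79 * 8 + 4 = 636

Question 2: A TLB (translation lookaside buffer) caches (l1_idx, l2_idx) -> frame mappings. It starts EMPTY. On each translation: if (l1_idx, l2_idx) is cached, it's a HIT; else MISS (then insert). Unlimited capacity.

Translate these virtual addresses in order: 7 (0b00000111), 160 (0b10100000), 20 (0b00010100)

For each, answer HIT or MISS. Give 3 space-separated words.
vaddr=7: (0,0) not in TLB -> MISS, insert
vaddr=160: (2,4) not in TLB -> MISS, insert
vaddr=20: (0,2) not in TLB -> MISS, insert

Answer: MISS MISS MISS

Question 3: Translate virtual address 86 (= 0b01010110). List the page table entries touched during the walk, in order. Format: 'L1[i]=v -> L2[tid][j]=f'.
Answer: L1[1]=0 -> L2[0][2]=33

Derivation:
vaddr = 86 = 0b01010110
Split: l1_idx=1, l2_idx=2, offset=6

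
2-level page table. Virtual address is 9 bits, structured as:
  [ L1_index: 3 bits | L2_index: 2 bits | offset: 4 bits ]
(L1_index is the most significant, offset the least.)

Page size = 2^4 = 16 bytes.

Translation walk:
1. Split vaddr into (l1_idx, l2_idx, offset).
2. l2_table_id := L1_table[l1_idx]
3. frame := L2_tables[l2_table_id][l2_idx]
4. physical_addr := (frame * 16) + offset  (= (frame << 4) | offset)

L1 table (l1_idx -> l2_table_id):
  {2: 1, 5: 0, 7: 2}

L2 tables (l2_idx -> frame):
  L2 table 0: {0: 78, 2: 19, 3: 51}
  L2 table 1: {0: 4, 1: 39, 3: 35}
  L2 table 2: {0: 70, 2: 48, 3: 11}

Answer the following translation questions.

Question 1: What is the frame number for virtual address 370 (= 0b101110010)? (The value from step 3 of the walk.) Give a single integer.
Answer: 51

Derivation:
vaddr = 370: l1_idx=5, l2_idx=3
L1[5] = 0; L2[0][3] = 51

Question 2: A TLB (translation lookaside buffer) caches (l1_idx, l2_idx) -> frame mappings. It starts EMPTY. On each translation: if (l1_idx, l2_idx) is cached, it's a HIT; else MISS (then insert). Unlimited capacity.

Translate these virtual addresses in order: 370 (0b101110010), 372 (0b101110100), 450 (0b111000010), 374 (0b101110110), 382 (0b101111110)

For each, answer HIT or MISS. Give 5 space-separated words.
vaddr=370: (5,3) not in TLB -> MISS, insert
vaddr=372: (5,3) in TLB -> HIT
vaddr=450: (7,0) not in TLB -> MISS, insert
vaddr=374: (5,3) in TLB -> HIT
vaddr=382: (5,3) in TLB -> HIT

Answer: MISS HIT MISS HIT HIT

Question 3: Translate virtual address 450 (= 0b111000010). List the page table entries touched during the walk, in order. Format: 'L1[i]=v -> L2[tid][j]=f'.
Answer: L1[7]=2 -> L2[2][0]=70

Derivation:
vaddr = 450 = 0b111000010
Split: l1_idx=7, l2_idx=0, offset=2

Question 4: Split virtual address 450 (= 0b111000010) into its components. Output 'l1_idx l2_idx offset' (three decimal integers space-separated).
Answer: 7 0 2

Derivation:
vaddr = 450 = 0b111000010
  top 3 bits -> l1_idx = 7
  next 2 bits -> l2_idx = 0
  bottom 4 bits -> offset = 2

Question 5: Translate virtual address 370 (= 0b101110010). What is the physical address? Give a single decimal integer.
vaddr = 370 = 0b101110010
Split: l1_idx=5, l2_idx=3, offset=2
L1[5] = 0
L2[0][3] = 51
paddr = 51 * 16 + 2 = 818

Answer: 818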